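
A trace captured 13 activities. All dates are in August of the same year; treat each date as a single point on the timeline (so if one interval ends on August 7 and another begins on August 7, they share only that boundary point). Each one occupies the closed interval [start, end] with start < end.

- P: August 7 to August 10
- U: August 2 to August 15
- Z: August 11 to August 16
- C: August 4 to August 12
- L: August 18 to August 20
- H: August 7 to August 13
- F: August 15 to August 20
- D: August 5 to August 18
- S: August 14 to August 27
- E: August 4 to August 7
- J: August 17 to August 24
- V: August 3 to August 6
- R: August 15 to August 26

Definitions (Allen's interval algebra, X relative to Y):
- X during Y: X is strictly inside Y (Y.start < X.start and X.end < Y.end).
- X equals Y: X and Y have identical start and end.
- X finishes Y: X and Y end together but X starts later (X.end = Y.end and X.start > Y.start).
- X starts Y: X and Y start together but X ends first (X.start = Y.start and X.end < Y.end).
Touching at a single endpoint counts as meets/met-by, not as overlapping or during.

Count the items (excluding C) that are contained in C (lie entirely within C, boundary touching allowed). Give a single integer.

Target C = [August 4, August 12].
D [August 5, August 18] → overlapped-by → no.
E [August 4, August 7] → starts → counts.
F [August 15, August 20] → after → no.
H [August 7, August 13] → overlapped-by → no.
J [August 17, August 24] → after → no.
L [August 18, August 20] → after → no.
P [August 7, August 10] → during → counts.
R [August 15, August 26] → after → no.
S [August 14, August 27] → after → no.
U [August 2, August 15] → contains → no.
V [August 3, August 6] → overlaps → no.
Z [August 11, August 16] → overlapped-by → no.
Total: 2.

2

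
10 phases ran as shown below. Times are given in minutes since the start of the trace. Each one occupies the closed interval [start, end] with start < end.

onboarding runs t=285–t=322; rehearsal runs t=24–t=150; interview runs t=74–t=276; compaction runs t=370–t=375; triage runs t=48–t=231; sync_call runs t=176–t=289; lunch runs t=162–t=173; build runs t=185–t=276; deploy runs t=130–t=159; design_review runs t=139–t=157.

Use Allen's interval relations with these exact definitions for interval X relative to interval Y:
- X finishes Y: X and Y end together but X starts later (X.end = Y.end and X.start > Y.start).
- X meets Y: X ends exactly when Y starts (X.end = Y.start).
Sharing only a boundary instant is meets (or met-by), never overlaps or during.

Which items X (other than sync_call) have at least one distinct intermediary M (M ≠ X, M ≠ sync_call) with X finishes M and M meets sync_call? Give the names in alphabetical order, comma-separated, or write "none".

Target sync_call = [t=176, t=289].
Intermediaries M with M meets sync_call: none.
Union: none.

none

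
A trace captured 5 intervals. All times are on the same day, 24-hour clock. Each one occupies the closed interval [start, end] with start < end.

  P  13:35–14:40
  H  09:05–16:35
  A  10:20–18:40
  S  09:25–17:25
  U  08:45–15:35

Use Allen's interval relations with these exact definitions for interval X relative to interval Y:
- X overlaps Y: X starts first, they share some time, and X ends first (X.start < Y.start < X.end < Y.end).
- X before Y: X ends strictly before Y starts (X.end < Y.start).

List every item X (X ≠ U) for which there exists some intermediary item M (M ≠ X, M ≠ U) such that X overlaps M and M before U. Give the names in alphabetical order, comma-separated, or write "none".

none

Target U = [08:45, 15:35].
Intermediaries M with M before U: none.
Union: none.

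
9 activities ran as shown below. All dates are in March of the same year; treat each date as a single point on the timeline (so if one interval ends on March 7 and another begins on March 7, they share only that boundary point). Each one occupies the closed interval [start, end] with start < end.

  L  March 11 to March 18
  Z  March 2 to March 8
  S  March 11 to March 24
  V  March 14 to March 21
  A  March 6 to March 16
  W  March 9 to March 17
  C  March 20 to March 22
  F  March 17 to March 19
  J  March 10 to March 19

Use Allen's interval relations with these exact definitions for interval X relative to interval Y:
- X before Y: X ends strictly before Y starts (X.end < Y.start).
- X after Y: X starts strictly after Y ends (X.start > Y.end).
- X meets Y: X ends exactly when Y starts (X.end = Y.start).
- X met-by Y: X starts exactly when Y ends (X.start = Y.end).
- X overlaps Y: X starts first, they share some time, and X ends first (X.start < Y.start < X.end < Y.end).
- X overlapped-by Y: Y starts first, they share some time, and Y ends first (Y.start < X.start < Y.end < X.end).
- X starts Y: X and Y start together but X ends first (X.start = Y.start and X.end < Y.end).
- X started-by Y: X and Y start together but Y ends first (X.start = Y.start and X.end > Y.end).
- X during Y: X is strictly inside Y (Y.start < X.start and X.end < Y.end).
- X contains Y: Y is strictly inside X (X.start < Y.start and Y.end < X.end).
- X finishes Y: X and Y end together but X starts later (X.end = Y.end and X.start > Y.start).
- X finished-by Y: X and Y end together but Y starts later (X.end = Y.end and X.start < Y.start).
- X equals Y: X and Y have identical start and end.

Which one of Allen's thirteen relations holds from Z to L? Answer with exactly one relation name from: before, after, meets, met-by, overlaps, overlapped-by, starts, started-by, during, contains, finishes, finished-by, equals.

before

Z = [March 2, March 8]; L = [March 11, March 18].
Compare endpoints: Z.start < L.start, Z.start < L.end, Z.end < L.start, Z.end < L.end.
That pattern is 'before'.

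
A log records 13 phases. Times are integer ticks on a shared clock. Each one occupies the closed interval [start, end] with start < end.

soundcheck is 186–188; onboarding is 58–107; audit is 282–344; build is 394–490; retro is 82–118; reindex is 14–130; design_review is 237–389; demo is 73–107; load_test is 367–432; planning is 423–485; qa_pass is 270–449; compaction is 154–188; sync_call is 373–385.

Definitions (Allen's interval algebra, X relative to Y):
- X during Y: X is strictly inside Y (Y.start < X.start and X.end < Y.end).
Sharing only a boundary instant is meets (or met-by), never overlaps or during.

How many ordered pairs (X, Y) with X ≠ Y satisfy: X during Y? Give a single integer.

Checking all 156 ordered pairs for relation 'during'; matching pairs in alphabetical order:
(audit, design_review): audit during design_review ✓
(audit, qa_pass): audit during qa_pass ✓
(demo, reindex): demo during reindex ✓
(load_test, qa_pass): load_test during qa_pass ✓
(onboarding, reindex): onboarding during reindex ✓
(planning, build): planning during build ✓
(retro, reindex): retro during reindex ✓
(sync_call, design_review): sync_call during design_review ✓
(sync_call, load_test): sync_call during load_test ✓
(sync_call, qa_pass): sync_call during qa_pass ✓
Count: 10.

10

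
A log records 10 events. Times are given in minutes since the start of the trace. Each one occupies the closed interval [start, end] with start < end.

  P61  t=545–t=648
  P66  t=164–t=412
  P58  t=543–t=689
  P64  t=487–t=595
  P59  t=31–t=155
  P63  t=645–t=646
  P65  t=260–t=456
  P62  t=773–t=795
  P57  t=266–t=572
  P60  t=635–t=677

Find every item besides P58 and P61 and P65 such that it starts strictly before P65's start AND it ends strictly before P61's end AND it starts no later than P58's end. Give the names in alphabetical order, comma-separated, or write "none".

P59, P66

Conditions: its start is strictly before P65's start (X.start < t=260) AND its end is strictly before P61's end (X.end < t=648) AND its start is no later than P58's end (X.start <= t=689).
P57: start t=266 < t=260? ✗; end t=572 < t=648? ✓; start t=266 <= t=689? ✓ → no.
P59: start t=31 < t=260? ✓; end t=155 < t=648? ✓; start t=31 <= t=689? ✓ → yes.
P60: start t=635 < t=260? ✗; end t=677 < t=648? ✗; start t=635 <= t=689? ✓ → no.
P62: start t=773 < t=260? ✗; end t=795 < t=648? ✗; start t=773 <= t=689? ✗ → no.
P63: start t=645 < t=260? ✗; end t=646 < t=648? ✓; start t=645 <= t=689? ✓ → no.
P64: start t=487 < t=260? ✗; end t=595 < t=648? ✓; start t=487 <= t=689? ✓ → no.
P66: start t=164 < t=260? ✓; end t=412 < t=648? ✓; start t=164 <= t=689? ✓ → yes.
Result: P59, P66.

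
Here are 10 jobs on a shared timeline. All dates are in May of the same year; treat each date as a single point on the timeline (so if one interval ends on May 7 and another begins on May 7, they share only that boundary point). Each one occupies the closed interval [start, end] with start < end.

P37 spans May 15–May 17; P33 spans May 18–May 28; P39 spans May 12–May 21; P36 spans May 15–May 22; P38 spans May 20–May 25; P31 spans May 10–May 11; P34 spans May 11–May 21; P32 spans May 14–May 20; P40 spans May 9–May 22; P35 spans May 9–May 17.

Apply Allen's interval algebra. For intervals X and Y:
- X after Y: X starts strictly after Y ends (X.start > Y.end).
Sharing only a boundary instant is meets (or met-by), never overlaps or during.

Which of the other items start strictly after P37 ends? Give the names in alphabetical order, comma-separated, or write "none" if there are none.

Target P37 = [May 15, May 17].
P31 [May 10, May 11] → before → no.
P32 [May 14, May 20] → contains → no.
P33 [May 18, May 28] → after → yes.
P34 [May 11, May 21] → contains → no.
P35 [May 9, May 17] → finished-by → no.
P36 [May 15, May 22] → started-by → no.
P38 [May 20, May 25] → after → yes.
P39 [May 12, May 21] → contains → no.
P40 [May 9, May 22] → contains → no.
Result: P33, P38.

P33, P38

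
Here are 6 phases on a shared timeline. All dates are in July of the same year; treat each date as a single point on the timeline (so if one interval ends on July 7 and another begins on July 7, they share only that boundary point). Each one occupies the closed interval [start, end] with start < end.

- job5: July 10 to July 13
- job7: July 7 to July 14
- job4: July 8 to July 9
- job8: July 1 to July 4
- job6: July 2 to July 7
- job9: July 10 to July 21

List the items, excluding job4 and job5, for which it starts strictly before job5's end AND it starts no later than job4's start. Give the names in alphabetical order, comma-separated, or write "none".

Conditions: its start is strictly before job5's end (X.start < July 13) AND its start is no later than job4's start (X.start <= July 8).
job6: start July 2 < July 13? ✓; start July 2 <= July 8? ✓ → yes.
job7: start July 7 < July 13? ✓; start July 7 <= July 8? ✓ → yes.
job8: start July 1 < July 13? ✓; start July 1 <= July 8? ✓ → yes.
job9: start July 10 < July 13? ✓; start July 10 <= July 8? ✗ → no.
Result: job6, job7, job8.

job6, job7, job8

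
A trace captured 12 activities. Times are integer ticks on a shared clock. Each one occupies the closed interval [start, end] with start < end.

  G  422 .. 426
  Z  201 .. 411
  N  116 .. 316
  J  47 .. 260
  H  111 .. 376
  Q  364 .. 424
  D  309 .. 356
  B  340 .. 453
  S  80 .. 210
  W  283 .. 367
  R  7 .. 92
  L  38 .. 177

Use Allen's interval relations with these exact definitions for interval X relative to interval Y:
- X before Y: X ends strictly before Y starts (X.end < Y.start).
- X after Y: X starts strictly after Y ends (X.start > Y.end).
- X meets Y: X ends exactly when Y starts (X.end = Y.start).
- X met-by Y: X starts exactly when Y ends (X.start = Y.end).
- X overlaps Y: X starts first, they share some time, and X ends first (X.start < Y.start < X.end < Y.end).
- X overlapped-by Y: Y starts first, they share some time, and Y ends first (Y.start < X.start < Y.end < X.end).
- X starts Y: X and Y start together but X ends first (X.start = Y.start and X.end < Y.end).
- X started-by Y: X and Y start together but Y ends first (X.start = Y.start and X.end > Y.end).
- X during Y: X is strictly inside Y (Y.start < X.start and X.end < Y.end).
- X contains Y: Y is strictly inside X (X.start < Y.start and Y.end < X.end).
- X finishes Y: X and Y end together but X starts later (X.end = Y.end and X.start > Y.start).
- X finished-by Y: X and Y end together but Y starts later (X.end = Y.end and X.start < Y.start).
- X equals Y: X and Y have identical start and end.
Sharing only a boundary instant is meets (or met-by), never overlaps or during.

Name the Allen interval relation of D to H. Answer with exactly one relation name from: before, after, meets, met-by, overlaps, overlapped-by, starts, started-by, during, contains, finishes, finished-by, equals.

D = [309, 356]; H = [111, 376].
Compare endpoints: D.start > H.start, D.start < H.end, D.end > H.start, D.end < H.end.
That pattern is 'during'.

during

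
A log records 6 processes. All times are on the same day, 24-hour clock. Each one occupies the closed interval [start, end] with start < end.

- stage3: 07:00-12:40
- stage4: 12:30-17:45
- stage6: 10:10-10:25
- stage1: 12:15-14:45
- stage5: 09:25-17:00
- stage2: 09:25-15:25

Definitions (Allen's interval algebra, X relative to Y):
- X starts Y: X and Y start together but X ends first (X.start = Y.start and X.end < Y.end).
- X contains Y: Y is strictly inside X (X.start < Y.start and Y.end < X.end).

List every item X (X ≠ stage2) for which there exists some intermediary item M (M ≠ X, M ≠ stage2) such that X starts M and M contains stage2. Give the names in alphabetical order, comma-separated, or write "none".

none

Target stage2 = [09:25, 15:25].
Intermediaries M with M contains stage2: none.
Union: none.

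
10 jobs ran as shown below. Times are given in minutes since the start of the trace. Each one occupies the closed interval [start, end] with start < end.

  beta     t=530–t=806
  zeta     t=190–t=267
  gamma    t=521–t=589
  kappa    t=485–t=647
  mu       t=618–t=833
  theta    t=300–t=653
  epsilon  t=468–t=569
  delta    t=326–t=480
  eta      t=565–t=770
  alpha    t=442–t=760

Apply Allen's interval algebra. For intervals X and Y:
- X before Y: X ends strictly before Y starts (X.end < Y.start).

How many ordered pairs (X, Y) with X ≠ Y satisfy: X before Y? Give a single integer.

Checking all 90 ordered pairs for relation 'before'; matching pairs in alphabetical order:
(delta, beta): delta before beta ✓
(delta, eta): delta before eta ✓
(delta, gamma): delta before gamma ✓
(delta, kappa): delta before kappa ✓
(delta, mu): delta before mu ✓
(epsilon, mu): epsilon before mu ✓
(gamma, mu): gamma before mu ✓
(zeta, alpha): zeta before alpha ✓
(zeta, beta): zeta before beta ✓
(zeta, delta): zeta before delta ✓
(zeta, epsilon): zeta before epsilon ✓
(zeta, eta): zeta before eta ✓
(zeta, gamma): zeta before gamma ✓
(zeta, kappa): zeta before kappa ✓
(zeta, mu): zeta before mu ✓
(zeta, theta): zeta before theta ✓
Count: 16.

16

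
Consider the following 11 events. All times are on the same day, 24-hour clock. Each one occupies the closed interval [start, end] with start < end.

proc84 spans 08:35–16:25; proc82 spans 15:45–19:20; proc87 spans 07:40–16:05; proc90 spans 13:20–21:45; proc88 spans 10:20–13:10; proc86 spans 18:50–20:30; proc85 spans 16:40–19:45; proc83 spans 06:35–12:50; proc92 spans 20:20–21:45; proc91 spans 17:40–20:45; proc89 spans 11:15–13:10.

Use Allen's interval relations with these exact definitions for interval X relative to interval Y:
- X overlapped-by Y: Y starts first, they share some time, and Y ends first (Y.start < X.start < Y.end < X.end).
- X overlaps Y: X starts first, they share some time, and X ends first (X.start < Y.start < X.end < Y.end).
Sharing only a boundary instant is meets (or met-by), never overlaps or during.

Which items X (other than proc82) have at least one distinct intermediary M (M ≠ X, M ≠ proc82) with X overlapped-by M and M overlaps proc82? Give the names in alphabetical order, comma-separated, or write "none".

proc84, proc90

Target proc82 = [15:45, 19:20].
Intermediaries M with M overlaps proc82: proc84, proc87.
Via proc84 — items with X overlapped-by proc84: proc90.
Via proc87 — items with X overlapped-by proc87: proc84, proc90.
Union: proc84, proc90.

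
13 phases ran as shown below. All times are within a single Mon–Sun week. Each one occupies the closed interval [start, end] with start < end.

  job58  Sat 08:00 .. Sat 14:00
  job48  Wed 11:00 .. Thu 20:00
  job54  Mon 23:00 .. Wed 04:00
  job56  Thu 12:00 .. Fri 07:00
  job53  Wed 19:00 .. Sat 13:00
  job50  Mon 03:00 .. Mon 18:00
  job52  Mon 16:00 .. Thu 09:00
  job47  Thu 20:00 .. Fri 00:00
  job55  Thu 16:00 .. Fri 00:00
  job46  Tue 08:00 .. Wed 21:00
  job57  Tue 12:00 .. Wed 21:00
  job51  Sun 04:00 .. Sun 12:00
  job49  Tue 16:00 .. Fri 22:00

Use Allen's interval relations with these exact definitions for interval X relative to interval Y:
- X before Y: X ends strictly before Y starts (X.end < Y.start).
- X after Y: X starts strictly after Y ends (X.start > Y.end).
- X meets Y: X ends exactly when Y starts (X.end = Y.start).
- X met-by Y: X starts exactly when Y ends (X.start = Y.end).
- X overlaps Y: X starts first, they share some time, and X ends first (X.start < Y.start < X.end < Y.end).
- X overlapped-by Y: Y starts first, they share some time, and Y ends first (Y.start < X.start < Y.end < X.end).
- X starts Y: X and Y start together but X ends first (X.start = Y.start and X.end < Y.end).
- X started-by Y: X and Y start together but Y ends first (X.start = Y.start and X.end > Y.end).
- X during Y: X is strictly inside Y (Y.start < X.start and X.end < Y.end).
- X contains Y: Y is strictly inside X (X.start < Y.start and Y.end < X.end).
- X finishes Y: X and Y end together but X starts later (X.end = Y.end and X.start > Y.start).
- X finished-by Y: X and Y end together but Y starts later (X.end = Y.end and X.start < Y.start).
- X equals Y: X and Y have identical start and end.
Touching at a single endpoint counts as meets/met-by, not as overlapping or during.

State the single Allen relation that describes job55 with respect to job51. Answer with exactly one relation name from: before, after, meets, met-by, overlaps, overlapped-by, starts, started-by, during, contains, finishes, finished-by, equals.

before

job55 = [Thu 16:00, Fri 00:00]; job51 = [Sun 04:00, Sun 12:00].
Compare endpoints: job55.start < job51.start, job55.start < job51.end, job55.end < job51.start, job55.end < job51.end.
That pattern is 'before'.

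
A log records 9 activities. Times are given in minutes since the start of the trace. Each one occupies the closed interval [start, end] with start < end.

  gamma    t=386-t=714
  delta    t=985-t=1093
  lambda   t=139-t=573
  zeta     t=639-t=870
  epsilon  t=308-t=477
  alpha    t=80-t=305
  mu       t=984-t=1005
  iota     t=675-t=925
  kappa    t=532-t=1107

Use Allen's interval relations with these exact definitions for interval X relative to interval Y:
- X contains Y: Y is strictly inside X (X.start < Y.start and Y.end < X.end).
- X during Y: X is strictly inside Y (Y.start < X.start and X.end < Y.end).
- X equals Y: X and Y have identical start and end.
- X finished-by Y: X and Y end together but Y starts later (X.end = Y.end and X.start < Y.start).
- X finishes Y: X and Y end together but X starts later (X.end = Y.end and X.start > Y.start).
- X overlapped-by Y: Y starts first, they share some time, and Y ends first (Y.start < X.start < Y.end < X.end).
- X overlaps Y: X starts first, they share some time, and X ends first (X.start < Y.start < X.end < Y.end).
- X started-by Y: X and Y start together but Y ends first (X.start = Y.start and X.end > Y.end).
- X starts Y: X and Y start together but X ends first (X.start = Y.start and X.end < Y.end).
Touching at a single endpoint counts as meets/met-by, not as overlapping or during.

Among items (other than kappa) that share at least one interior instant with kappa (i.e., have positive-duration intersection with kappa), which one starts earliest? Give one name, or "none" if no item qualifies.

lambda

Target kappa = [t=532, t=1107].
alpha [t=80, t=305] → before → excluded.
delta [t=985, t=1093] → during → candidate.
epsilon [t=308, t=477] → before → excluded.
gamma [t=386, t=714] → overlaps → candidate.
iota [t=675, t=925] → during → candidate.
lambda [t=139, t=573] → overlaps → candidate.
mu [t=984, t=1005] → during → candidate.
zeta [t=639, t=870] → during → candidate.
Among candidates, earliest start is t=139 → lambda.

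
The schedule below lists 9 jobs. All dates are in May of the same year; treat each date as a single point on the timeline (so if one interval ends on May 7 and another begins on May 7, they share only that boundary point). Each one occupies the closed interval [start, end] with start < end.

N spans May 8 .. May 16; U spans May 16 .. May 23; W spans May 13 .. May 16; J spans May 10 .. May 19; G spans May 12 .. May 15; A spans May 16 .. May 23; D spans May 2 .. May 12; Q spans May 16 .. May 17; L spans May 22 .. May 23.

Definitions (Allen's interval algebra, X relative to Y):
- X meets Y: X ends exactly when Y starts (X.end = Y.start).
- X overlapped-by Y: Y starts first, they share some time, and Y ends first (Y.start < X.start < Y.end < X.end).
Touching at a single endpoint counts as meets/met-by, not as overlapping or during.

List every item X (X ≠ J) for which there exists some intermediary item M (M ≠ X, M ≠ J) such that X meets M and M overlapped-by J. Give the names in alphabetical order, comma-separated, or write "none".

Target J = [May 10, May 19].
Intermediaries M with M overlapped-by J: A, U.
Via A — items with X meets A: N, W.
Via U — items with X meets U: N, W.
Union: N, W.

N, W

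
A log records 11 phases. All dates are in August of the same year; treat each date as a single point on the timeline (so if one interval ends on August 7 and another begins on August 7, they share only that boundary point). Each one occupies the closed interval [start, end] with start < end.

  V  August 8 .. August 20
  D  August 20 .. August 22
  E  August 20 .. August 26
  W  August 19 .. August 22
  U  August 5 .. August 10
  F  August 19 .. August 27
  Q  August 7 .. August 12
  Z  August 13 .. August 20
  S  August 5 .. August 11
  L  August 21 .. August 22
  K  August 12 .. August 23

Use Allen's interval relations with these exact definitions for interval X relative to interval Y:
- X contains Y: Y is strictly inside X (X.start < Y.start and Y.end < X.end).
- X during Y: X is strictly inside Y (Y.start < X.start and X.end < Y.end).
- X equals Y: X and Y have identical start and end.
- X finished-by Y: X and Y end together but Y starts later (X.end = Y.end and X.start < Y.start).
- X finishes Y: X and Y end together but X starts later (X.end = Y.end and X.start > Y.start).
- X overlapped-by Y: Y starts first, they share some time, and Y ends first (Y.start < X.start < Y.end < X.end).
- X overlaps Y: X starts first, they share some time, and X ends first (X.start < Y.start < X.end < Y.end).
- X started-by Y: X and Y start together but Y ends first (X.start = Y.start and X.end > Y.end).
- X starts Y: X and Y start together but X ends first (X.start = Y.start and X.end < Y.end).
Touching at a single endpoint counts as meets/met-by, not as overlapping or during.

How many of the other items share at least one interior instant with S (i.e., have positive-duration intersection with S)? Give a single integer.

Target S = [August 5, August 11].
D [August 20, August 22] → after → no.
E [August 20, August 26] → after → no.
F [August 19, August 27] → after → no.
K [August 12, August 23] → after → no.
L [August 21, August 22] → after → no.
Q [August 7, August 12] → overlapped-by → counts.
U [August 5, August 10] → starts → counts.
V [August 8, August 20] → overlapped-by → counts.
W [August 19, August 22] → after → no.
Z [August 13, August 20] → after → no.
Total: 3.

3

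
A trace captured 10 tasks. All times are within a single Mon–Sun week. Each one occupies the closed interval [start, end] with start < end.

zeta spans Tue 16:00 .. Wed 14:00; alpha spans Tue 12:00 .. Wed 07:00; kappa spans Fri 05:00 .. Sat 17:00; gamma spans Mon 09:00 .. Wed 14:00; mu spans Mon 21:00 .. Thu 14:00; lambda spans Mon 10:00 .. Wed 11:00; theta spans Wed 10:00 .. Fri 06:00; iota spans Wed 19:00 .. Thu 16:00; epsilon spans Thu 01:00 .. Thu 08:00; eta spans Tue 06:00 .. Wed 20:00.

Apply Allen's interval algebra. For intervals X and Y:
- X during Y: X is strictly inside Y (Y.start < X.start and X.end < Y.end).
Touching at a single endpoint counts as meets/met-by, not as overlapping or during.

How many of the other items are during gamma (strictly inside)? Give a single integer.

Target gamma = [Mon 09:00, Wed 14:00].
alpha [Tue 12:00, Wed 07:00] → during → counts.
epsilon [Thu 01:00, Thu 08:00] → after → no.
eta [Tue 06:00, Wed 20:00] → overlapped-by → no.
iota [Wed 19:00, Thu 16:00] → after → no.
kappa [Fri 05:00, Sat 17:00] → after → no.
lambda [Mon 10:00, Wed 11:00] → during → counts.
mu [Mon 21:00, Thu 14:00] → overlapped-by → no.
theta [Wed 10:00, Fri 06:00] → overlapped-by → no.
zeta [Tue 16:00, Wed 14:00] → finishes → no.
Total: 2.

2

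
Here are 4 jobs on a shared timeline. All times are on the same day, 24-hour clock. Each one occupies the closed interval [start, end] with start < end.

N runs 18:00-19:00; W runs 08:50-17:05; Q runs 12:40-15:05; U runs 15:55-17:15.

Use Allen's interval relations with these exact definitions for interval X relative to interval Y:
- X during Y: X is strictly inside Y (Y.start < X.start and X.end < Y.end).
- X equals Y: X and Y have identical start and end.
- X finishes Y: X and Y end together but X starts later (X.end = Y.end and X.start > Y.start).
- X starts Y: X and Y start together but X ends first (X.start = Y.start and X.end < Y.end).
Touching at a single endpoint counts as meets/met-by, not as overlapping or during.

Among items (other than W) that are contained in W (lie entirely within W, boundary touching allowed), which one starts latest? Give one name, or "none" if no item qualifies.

Target W = [08:50, 17:05].
N [18:00, 19:00] → after → excluded.
Q [12:40, 15:05] → during → candidate.
U [15:55, 17:15] → overlapped-by → excluded.
Among candidates, latest start is 12:40 → Q.

Q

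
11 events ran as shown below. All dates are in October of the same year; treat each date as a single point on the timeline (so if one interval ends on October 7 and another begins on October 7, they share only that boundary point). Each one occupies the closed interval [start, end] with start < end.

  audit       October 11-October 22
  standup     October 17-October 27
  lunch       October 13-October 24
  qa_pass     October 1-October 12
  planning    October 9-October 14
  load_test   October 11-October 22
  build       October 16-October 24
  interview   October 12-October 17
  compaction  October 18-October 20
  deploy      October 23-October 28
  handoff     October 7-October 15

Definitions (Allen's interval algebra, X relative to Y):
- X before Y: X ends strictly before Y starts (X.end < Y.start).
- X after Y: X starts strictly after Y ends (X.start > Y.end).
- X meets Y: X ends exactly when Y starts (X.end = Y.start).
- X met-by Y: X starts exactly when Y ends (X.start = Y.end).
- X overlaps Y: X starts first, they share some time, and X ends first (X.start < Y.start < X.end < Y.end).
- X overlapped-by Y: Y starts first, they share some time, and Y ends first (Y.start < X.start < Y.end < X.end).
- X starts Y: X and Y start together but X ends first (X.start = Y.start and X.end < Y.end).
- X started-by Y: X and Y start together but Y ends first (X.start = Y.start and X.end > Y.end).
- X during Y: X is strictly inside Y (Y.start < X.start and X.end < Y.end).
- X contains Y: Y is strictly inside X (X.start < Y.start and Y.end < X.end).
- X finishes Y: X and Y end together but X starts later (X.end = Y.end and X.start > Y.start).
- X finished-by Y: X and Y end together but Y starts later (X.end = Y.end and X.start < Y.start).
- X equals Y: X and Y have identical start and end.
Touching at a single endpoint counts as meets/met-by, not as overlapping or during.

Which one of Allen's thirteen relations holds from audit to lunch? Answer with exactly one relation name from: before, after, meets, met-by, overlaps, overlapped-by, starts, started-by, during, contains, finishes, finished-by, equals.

audit = [October 11, October 22]; lunch = [October 13, October 24].
Compare endpoints: audit.start < lunch.start, audit.start < lunch.end, audit.end > lunch.start, audit.end < lunch.end.
That pattern is 'overlaps'.

overlaps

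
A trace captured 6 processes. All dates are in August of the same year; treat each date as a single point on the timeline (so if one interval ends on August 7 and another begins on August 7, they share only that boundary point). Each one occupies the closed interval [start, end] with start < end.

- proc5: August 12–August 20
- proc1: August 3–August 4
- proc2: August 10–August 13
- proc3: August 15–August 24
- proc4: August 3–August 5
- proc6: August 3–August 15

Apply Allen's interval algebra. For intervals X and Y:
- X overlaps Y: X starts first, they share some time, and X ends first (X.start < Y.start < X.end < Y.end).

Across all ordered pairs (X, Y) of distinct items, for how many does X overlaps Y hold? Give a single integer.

3

Checking all 30 ordered pairs for relation 'overlaps'; matching pairs in alphabetical order:
(proc2, proc5): proc2 overlaps proc5 ✓
(proc5, proc3): proc5 overlaps proc3 ✓
(proc6, proc5): proc6 overlaps proc5 ✓
Count: 3.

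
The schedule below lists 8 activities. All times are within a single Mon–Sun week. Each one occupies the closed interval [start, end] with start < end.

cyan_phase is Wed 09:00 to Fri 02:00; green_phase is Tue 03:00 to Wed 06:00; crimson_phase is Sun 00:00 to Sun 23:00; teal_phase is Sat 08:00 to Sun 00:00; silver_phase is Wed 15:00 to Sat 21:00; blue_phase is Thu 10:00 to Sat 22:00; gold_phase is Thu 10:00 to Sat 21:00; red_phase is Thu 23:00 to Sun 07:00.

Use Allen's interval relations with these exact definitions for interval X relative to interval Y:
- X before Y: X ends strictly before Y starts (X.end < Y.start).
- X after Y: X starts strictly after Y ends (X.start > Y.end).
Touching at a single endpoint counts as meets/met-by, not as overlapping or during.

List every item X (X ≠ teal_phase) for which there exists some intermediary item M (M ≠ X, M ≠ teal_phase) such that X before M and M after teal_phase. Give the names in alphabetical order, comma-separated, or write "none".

Target teal_phase = [Sat 08:00, Sun 00:00].
Intermediaries M with M after teal_phase: none.
Union: none.

none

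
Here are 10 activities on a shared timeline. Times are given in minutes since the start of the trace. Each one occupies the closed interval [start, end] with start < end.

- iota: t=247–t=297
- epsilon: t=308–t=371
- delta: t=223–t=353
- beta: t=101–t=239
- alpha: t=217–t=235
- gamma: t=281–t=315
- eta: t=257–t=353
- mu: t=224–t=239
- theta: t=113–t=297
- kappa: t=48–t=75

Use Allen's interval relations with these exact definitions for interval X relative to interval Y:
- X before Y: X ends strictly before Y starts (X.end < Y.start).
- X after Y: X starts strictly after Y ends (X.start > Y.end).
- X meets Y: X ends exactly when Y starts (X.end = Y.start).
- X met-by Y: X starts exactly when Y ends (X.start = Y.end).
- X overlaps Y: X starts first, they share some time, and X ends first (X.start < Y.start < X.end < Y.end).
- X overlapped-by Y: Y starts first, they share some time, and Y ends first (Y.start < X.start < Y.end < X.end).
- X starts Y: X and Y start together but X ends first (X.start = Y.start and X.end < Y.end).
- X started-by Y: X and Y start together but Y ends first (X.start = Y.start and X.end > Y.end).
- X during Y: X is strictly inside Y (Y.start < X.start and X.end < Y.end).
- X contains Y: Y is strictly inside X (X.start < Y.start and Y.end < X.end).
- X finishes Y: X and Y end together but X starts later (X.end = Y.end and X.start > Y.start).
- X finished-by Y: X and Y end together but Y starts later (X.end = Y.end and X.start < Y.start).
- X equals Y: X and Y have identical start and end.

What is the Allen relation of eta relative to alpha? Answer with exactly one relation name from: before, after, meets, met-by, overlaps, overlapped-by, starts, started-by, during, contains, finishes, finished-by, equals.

eta = [t=257, t=353]; alpha = [t=217, t=235].
Compare endpoints: eta.start > alpha.start, eta.start > alpha.end, eta.end > alpha.start, eta.end > alpha.end.
That pattern is 'after'.

after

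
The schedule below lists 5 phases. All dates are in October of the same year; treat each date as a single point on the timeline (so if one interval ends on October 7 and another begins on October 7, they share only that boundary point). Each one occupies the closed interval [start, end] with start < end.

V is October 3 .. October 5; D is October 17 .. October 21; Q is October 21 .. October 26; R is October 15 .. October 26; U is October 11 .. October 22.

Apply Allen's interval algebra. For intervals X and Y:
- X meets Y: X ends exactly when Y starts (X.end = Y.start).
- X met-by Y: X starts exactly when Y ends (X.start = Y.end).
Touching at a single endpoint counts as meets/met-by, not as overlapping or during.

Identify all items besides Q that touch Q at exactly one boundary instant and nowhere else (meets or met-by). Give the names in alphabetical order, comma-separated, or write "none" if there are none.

D

Target Q = [October 21, October 26].
D [October 17, October 21] → meets → yes.
R [October 15, October 26] → finished-by → no.
U [October 11, October 22] → overlaps → no.
V [October 3, October 5] → before → no.
Result: D.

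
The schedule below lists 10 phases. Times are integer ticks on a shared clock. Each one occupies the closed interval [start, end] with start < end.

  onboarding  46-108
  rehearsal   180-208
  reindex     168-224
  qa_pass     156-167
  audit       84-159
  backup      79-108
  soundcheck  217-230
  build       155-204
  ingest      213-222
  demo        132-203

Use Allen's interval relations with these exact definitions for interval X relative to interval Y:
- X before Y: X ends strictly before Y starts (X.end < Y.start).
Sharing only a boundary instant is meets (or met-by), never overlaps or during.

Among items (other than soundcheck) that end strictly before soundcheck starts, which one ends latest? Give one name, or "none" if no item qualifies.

rehearsal

Target soundcheck = [217, 230].
audit [84, 159] → before → candidate.
backup [79, 108] → before → candidate.
build [155, 204] → before → candidate.
demo [132, 203] → before → candidate.
ingest [213, 222] → overlaps → excluded.
onboarding [46, 108] → before → candidate.
qa_pass [156, 167] → before → candidate.
rehearsal [180, 208] → before → candidate.
reindex [168, 224] → overlaps → excluded.
Among candidates, latest end is 208 → rehearsal.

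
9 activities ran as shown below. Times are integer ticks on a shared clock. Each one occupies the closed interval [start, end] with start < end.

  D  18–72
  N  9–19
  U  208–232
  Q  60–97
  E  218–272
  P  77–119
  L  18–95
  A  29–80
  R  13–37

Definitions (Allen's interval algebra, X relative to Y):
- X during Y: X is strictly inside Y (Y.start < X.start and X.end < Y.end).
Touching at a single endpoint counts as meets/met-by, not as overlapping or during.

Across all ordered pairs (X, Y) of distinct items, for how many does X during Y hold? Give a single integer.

Checking all 72 ordered pairs for relation 'during'; matching pairs in alphabetical order:
(A, L): A during L ✓
Count: 1.

1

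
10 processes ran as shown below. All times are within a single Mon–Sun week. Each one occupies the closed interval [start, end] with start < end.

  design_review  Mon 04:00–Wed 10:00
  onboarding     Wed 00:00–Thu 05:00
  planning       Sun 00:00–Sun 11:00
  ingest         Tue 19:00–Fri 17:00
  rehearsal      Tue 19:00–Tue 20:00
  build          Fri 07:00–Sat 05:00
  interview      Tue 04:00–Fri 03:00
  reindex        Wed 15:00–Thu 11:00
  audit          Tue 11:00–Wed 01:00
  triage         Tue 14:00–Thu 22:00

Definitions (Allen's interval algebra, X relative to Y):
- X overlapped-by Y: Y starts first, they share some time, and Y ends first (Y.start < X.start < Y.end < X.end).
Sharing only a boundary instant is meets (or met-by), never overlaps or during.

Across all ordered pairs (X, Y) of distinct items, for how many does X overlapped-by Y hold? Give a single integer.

Checking all 90 ordered pairs for relation 'overlapped-by'; matching pairs in alphabetical order:
(build, ingest): build overlapped-by ingest ✓
(ingest, audit): ingest overlapped-by audit ✓
(ingest, design_review): ingest overlapped-by design_review ✓
(ingest, interview): ingest overlapped-by interview ✓
(ingest, triage): ingest overlapped-by triage ✓
(interview, design_review): interview overlapped-by design_review ✓
(onboarding, audit): onboarding overlapped-by audit ✓
(onboarding, design_review): onboarding overlapped-by design_review ✓
(reindex, onboarding): reindex overlapped-by onboarding ✓
(triage, audit): triage overlapped-by audit ✓
(triage, design_review): triage overlapped-by design_review ✓
Count: 11.

11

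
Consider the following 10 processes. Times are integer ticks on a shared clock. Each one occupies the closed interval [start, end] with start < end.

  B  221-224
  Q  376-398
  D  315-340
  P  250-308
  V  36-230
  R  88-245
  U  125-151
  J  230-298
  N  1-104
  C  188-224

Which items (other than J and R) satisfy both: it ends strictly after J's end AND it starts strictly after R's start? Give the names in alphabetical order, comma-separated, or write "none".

Conditions: its end is strictly after J's end (X.end > 298) AND its start is strictly after R's start (X.start > 88).
B: end 224 > 298? ✗; start 221 > 88? ✓ → no.
C: end 224 > 298? ✗; start 188 > 88? ✓ → no.
D: end 340 > 298? ✓; start 315 > 88? ✓ → yes.
N: end 104 > 298? ✗; start 1 > 88? ✗ → no.
P: end 308 > 298? ✓; start 250 > 88? ✓ → yes.
Q: end 398 > 298? ✓; start 376 > 88? ✓ → yes.
U: end 151 > 298? ✗; start 125 > 88? ✓ → no.
V: end 230 > 298? ✗; start 36 > 88? ✗ → no.
Result: D, P, Q.

D, P, Q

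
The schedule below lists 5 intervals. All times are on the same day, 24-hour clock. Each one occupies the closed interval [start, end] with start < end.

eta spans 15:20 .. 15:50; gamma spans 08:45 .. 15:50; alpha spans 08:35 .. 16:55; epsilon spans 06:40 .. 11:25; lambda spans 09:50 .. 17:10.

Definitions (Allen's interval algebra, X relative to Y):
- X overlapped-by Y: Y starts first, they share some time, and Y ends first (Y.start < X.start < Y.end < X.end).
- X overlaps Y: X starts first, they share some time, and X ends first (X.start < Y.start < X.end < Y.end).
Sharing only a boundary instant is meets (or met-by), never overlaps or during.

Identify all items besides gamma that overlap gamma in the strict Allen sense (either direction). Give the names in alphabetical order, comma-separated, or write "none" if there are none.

epsilon, lambda

Target gamma = [08:45, 15:50].
alpha [08:35, 16:55] → contains → no.
epsilon [06:40, 11:25] → overlaps → yes.
eta [15:20, 15:50] → finishes → no.
lambda [09:50, 17:10] → overlapped-by → yes.
Result: epsilon, lambda.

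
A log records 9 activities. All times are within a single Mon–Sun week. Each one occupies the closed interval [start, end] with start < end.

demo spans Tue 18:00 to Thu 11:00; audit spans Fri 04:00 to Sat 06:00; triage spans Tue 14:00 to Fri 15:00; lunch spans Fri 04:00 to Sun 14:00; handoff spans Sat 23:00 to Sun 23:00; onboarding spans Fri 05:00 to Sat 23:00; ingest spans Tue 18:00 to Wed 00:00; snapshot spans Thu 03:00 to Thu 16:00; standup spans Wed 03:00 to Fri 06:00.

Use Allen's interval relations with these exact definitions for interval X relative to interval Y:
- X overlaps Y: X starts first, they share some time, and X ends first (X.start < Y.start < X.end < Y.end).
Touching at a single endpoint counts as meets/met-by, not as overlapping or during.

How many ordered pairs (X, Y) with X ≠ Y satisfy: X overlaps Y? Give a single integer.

Checking all 72 ordered pairs for relation 'overlaps'; matching pairs in alphabetical order:
(audit, onboarding): audit overlaps onboarding ✓
(demo, snapshot): demo overlaps snapshot ✓
(demo, standup): demo overlaps standup ✓
(lunch, handoff): lunch overlaps handoff ✓
(standup, audit): standup overlaps audit ✓
(standup, lunch): standup overlaps lunch ✓
(standup, onboarding): standup overlaps onboarding ✓
(triage, audit): triage overlaps audit ✓
(triage, lunch): triage overlaps lunch ✓
(triage, onboarding): triage overlaps onboarding ✓
Count: 10.

10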